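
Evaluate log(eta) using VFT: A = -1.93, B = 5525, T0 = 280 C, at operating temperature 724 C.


VFT equation: log(eta) = A + B / (T - T0)
  T - T0 = 724 - 280 = 444
  B / (T - T0) = 5525 / 444 = 12.444
  log(eta) = -1.93 + 12.444 = 10.514

10.514


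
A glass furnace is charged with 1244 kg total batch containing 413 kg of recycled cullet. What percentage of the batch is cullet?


Cullet ratio = (cullet mass / total batch mass) * 100
  Ratio = 413 / 1244 * 100 = 33.2%

33.2%


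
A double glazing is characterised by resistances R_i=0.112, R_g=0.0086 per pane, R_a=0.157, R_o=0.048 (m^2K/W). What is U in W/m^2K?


Total thermal resistance (series):
  R_total = R_in + R_glass + R_air + R_glass + R_out
  R_total = 0.112 + 0.0086 + 0.157 + 0.0086 + 0.048 = 0.3342 m^2K/W
U-value = 1 / R_total = 1 / 0.3342 = 2.992 W/m^2K

2.992 W/m^2K


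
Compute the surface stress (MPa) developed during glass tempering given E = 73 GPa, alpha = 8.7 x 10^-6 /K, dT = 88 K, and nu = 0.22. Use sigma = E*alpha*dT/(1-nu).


Tempering stress: sigma = E * alpha * dT / (1 - nu)
  E (MPa) = 73 * 1000 = 73000
  Numerator = 73000 * (8.7 x 10^-6) * 88 = 55.8888
  Denominator = 1 - 0.22 = 0.78
  sigma = 55.8888 / 0.78 = 71.7 MPa

71.7 MPa


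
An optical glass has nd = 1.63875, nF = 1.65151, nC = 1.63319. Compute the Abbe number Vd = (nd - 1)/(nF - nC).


Abbe number formula: Vd = (nd - 1) / (nF - nC)
  nd - 1 = 1.63875 - 1 = 0.63875
  nF - nC = 1.65151 - 1.63319 = 0.01832
  Vd = 0.63875 / 0.01832 = 34.87

34.87


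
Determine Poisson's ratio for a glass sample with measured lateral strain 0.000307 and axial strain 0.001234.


Poisson's ratio: nu = lateral strain / axial strain
  nu = 0.000307 / 0.001234 = 0.2488

0.2488


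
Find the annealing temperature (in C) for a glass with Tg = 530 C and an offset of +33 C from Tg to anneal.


The annealing temperature is Tg plus the offset:
  T_anneal = 530 + 33 = 563 C

563 C


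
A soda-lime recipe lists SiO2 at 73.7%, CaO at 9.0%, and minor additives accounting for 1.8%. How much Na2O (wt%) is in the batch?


Pieces sum to 100%:
  Na2O = 100 - (SiO2 + CaO + others)
  Na2O = 100 - (73.7 + 9.0 + 1.8) = 15.5%

15.5%


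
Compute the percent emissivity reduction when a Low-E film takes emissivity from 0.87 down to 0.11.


Percentage reduction = (1 - coated/uncoated) * 100
  Ratio = 0.11 / 0.87 = 0.1264
  Reduction = (1 - 0.1264) * 100 = 87.4%

87.4%


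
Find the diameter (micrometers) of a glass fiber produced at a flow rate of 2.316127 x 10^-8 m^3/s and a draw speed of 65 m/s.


Cross-sectional area from continuity:
  A = Q / v = 2.316127 x 10^-8 / 65 = 3.563272 x 10^-10 m^2
Diameter from circular cross-section:
  d = sqrt(4A / pi) * 10^6 (m -> um)
  d = sqrt(4 * 3.563272 x 10^-10 / pi) * 10^6 = 21.3 um

21.3 um


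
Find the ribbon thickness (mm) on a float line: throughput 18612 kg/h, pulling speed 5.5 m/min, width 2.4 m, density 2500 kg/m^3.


Ribbon cross-section from mass balance:
  Volume rate = throughput / density = 18612 / 2500 = 7.4448 m^3/h
  thickness = volume rate / (speed * 60 * width), i.e.
  thickness = throughput / (60 * speed * width * density) * 1000
  thickness = 18612 / (60 * 5.5 * 2.4 * 2500) * 1000 = 9.4 mm

9.4 mm


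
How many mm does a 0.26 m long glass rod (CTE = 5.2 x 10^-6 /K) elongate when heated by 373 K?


Thermal expansion formula: dL = alpha * L0 * dT
  dL = (5.2 x 10^-6) * 0.26 * 373 = 0.0005043 m
Convert to mm: 0.0005043 * 1000 = 0.5043 mm

0.5043 mm


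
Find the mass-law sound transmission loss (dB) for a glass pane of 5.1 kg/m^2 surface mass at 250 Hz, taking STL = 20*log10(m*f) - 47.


Mass law: STL = 20 * log10(m * f) - 47
  m * f = 5.1 * 250 = 1275
  log10(1275) = 3.10551
  STL = 20 * 3.10551 - 47 = 62.1102 - 47 = 15.1 dB

15.1 dB


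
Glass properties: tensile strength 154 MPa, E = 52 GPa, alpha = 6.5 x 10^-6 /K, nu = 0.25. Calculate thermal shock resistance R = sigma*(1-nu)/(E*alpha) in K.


Thermal shock resistance: R = sigma * (1 - nu) / (E * alpha)
  Numerator = 154 * (1 - 0.25) = 115.5
  Denominator = 52 * 1000 * (6.5 x 10^-6) = 0.338
  R = 115.5 / 0.338 = 341.7 K

341.7 K


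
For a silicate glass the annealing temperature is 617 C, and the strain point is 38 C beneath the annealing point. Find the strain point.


Strain point = annealing point - difference:
  T_strain = 617 - 38 = 579 C

579 C


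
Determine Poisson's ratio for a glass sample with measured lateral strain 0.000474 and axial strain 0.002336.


Poisson's ratio: nu = lateral strain / axial strain
  nu = 0.000474 / 0.002336 = 0.2029

0.2029


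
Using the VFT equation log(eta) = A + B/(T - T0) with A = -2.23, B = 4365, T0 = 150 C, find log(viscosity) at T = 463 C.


VFT equation: log(eta) = A + B / (T - T0)
  T - T0 = 463 - 150 = 313
  B / (T - T0) = 4365 / 313 = 13.946
  log(eta) = -2.23 + 13.946 = 11.716

11.716


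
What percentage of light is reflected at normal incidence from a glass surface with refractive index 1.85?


Fresnel reflectance at normal incidence:
  R = ((n - 1)/(n + 1))^2
  (n - 1)/(n + 1) = (1.85 - 1)/(1.85 + 1) = 0.298246
  R = 0.298246^2 = 0.0889507
  R(%) = 0.0889507 * 100 = 8.895%

8.895%


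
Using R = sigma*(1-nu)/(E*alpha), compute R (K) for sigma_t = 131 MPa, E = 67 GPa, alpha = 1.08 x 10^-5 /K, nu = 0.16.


Thermal shock resistance: R = sigma * (1 - nu) / (E * alpha)
  Numerator = 131 * (1 - 0.16) = 110.04
  Denominator = 67 * 1000 * (1.08 x 10^-5) = 0.7236
  R = 110.04 / 0.7236 = 152.1 K

152.1 K


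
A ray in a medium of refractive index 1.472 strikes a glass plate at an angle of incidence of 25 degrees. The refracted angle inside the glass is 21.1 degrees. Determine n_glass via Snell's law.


Apply Snell's law: n1 * sin(theta1) = n2 * sin(theta2)
  n2 = n1 * sin(theta1) / sin(theta2)
  sin(25) = 0.422618
  sin(21.1) = 0.359997
  n2 = 1.472 * 0.422618 / 0.359997 = 1.7281

1.7281


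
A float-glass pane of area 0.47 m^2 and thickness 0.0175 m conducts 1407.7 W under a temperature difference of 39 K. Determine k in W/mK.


Fourier's law rearranged: k = Q * t / (A * dT)
  Numerator = 1407.7 * 0.0175 = 24.63475
  Denominator = 0.47 * 39 = 18.33
  k = 24.63475 / 18.33 = 1.344 W/mK

1.344 W/mK


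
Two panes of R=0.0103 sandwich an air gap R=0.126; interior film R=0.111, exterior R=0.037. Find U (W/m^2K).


Total thermal resistance (series):
  R_total = R_in + R_glass + R_air + R_glass + R_out
  R_total = 0.111 + 0.0103 + 0.126 + 0.0103 + 0.037 = 0.2946 m^2K/W
U-value = 1 / R_total = 1 / 0.2946 = 3.394 W/m^2K

3.394 W/m^2K


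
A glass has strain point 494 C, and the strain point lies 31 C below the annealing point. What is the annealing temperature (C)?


T_anneal = T_strain + gap:
  T_anneal = 494 + 31 = 525 C

525 C


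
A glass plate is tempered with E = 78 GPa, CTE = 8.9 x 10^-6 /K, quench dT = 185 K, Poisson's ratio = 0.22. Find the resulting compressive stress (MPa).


Tempering stress: sigma = E * alpha * dT / (1 - nu)
  E (MPa) = 78 * 1000 = 78000
  Numerator = 78000 * (8.9 x 10^-6) * 185 = 128.427
  Denominator = 1 - 0.22 = 0.78
  sigma = 128.427 / 0.78 = 164.6 MPa

164.6 MPa


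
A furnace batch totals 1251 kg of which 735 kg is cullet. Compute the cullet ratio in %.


Cullet ratio = (cullet mass / total batch mass) * 100
  Ratio = 735 / 1251 * 100 = 58.75%

58.75%


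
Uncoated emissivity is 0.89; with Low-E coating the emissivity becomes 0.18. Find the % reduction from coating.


Percentage reduction = (1 - coated/uncoated) * 100
  Ratio = 0.18 / 0.89 = 0.2022
  Reduction = (1 - 0.2022) * 100 = 79.8%

79.8%


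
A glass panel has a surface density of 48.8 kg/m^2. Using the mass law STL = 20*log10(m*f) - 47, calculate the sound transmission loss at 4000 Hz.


Mass law: STL = 20 * log10(m * f) - 47
  m * f = 48.8 * 4000 = 195200
  log10(195200) = 5.29048
  STL = 20 * 5.29048 - 47 = 105.8096 - 47 = 58.8 dB

58.8 dB


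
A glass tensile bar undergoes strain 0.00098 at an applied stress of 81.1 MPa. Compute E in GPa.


Young's modulus: E = stress / strain
  E = 81.1 MPa / 0.00098 = 82755.1 MPa
Convert to GPa: 82755.1 / 1000 = 82.76 GPa

82.76 GPa


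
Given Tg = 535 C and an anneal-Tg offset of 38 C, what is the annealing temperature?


The annealing temperature is Tg plus the offset:
  T_anneal = 535 + 38 = 573 C

573 C


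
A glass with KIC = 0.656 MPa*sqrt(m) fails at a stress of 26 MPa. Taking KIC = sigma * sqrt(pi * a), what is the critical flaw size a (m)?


Rearrange KIC = sigma * sqrt(pi * a):
  sqrt(pi * a) = KIC / sigma
  sqrt(pi * a) = 0.656 / 26 = 0.025231
  a = (KIC / sigma)^2 / pi
  a = 0.025231^2 / pi = 0.0002026 m

0.0002026 m


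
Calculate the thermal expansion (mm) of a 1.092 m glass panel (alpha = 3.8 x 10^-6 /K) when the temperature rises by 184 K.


Thermal expansion formula: dL = alpha * L0 * dT
  dL = (3.8 x 10^-6) * 1.092 * 184 = 0.00076353 m
Convert to mm: 0.00076353 * 1000 = 0.7635 mm

0.7635 mm


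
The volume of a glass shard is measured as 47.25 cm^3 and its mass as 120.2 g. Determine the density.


Use the definition of density:
  rho = mass / volume
  rho = 120.2 / 47.25 = 2.544 g/cm^3

2.544 g/cm^3


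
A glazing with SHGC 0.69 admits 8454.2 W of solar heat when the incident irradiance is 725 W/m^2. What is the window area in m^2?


Rearrange Q = Area * SHGC * Irradiance:
  Area = Q / (SHGC * Irradiance)
  Area = 8454.2 / (0.69 * 725) = 16.9 m^2

16.9 m^2


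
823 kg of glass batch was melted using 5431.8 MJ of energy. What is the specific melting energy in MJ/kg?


Rearrange E = m * s for s:
  s = E / m
  s = 5431.8 / 823 = 6.6 MJ/kg

6.6 MJ/kg


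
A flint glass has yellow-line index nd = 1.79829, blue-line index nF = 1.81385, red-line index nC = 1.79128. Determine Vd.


Abbe number formula: Vd = (nd - 1) / (nF - nC)
  nd - 1 = 1.79829 - 1 = 0.79829
  nF - nC = 1.81385 - 1.79128 = 0.02257
  Vd = 0.79829 / 0.02257 = 35.37

35.37


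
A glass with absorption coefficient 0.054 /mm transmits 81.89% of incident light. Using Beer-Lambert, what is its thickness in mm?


Rearrange T = exp(-alpha * thickness):
  thickness = -ln(T) / alpha
  T = 81.89/100 = 0.8189
  ln(T) = -0.19979
  -ln(T) = 0.19979
  thickness = 0.19979 / 0.054 = 3.7 mm

3.7 mm


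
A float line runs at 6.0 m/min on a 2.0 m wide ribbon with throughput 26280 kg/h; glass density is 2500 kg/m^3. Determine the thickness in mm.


Ribbon cross-section from mass balance:
  Volume rate = throughput / density = 26280 / 2500 = 10.512 m^3/h
  thickness = volume rate / (speed * 60 * width), i.e.
  thickness = throughput / (60 * speed * width * density) * 1000
  thickness = 26280 / (60 * 6.0 * 2.0 * 2500) * 1000 = 14.6 mm

14.6 mm


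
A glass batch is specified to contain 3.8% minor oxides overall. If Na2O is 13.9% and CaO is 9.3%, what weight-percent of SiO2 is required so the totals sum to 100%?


Known pieces sum to 100%:
  SiO2 = 100 - (others + Na2O + CaO)
  SiO2 = 100 - (3.8 + 13.9 + 9.3) = 73.0%

73.0%


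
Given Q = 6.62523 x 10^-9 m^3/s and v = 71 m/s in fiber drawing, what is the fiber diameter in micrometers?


Cross-sectional area from continuity:
  A = Q / v = 6.62523 x 10^-9 / 71 = 9.33131 x 10^-11 m^2
Diameter from circular cross-section:
  d = sqrt(4A / pi) * 10^6 (m -> um)
  d = sqrt(4 * 9.33131 x 10^-11 / pi) * 10^6 = 10.9 um

10.9 um


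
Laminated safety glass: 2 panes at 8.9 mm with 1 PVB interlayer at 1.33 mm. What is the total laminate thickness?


Total thickness = glass contribution + PVB contribution
  Glass: 2 * 8.9 = 17.8 mm
  PVB: 1 * 1.33 = 1.33 mm
  Total = 17.8 + 1.33 = 19.13 mm

19.13 mm


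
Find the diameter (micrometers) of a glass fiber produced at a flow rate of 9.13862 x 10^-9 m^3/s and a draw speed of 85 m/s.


Cross-sectional area from continuity:
  A = Q / v = 9.13862 x 10^-9 / 85 = 1.075132 x 10^-10 m^2
Diameter from circular cross-section:
  d = sqrt(4A / pi) * 10^6 (m -> um)
  d = sqrt(4 * 1.075132 x 10^-10 / pi) * 10^6 = 11.7 um

11.7 um


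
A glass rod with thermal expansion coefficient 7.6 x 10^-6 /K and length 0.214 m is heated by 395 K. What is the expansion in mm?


Thermal expansion formula: dL = alpha * L0 * dT
  dL = (7.6 x 10^-6) * 0.214 * 395 = 0.00064243 m
Convert to mm: 0.00064243 * 1000 = 0.6424 mm

0.6424 mm


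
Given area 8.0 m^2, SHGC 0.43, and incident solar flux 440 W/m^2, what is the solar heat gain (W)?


Solar heat gain: Q = Area * SHGC * Irradiance
  Q = 8.0 * 0.43 * 440 = 1513.6 W

1513.6 W


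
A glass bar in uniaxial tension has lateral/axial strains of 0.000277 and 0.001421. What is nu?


Poisson's ratio: nu = lateral strain / axial strain
  nu = 0.000277 / 0.001421 = 0.1949

0.1949


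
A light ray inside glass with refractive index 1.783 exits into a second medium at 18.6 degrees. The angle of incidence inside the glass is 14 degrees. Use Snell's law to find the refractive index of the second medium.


Apply Snell's law: n1 * sin(theta1) = n2 * sin(theta2)
  n2 = n1 * sin(theta1) / sin(theta2)
  sin(14) = 0.241922
  sin(18.6) = 0.318959
  n2 = 1.783 * 0.241922 / 0.318959 = 1.3524

1.3524


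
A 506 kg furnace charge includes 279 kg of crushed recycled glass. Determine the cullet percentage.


Cullet ratio = (cullet mass / total batch mass) * 100
  Ratio = 279 / 506 * 100 = 55.14%

55.14%


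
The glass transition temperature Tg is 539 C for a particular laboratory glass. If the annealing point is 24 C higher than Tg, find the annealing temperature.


The annealing temperature is Tg plus the offset:
  T_anneal = 539 + 24 = 563 C

563 C


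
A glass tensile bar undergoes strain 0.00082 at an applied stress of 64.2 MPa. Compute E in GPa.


Young's modulus: E = stress / strain
  E = 64.2 MPa / 0.00082 = 78292.68 MPa
Convert to GPa: 78292.68 / 1000 = 78.29 GPa

78.29 GPa


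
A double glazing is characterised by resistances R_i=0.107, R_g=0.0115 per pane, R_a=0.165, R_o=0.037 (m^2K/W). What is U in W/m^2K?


Total thermal resistance (series):
  R_total = R_in + R_glass + R_air + R_glass + R_out
  R_total = 0.107 + 0.0115 + 0.165 + 0.0115 + 0.037 = 0.332 m^2K/W
U-value = 1 / R_total = 1 / 0.332 = 3.012 W/m^2K

3.012 W/m^2K


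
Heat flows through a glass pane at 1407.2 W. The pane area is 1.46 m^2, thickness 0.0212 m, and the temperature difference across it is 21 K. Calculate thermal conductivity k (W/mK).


Fourier's law rearranged: k = Q * t / (A * dT)
  Numerator = 1407.2 * 0.0212 = 29.83264
  Denominator = 1.46 * 21 = 30.66
  k = 29.83264 / 30.66 = 0.973 W/mK

0.973 W/mK


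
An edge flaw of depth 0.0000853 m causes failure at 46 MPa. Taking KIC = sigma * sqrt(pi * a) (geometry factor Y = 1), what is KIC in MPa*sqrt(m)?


Fracture toughness: KIC = sigma * sqrt(pi * a)
  pi * a = pi * 0.0000853 = 0.000267978
  sqrt(pi * a) = 0.01637
  KIC = 46 * 0.01637 = 0.753 MPa*sqrt(m)

0.753 MPa*sqrt(m)


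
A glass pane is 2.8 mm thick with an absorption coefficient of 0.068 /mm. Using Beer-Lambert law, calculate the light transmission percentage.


Beer-Lambert law: T = exp(-alpha * thickness)
  exponent = -0.068 * 2.8 = -0.1904
  T = exp(-0.1904) = 0.8266
  Percentage = 0.8266 * 100 = 82.66%

82.66%


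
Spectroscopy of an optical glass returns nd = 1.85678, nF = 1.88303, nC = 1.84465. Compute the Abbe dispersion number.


Abbe number formula: Vd = (nd - 1) / (nF - nC)
  nd - 1 = 1.85678 - 1 = 0.85678
  nF - nC = 1.88303 - 1.84465 = 0.03838
  Vd = 0.85678 / 0.03838 = 22.32

22.32


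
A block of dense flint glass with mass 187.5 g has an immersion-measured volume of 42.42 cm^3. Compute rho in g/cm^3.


Use the definition of density:
  rho = mass / volume
  rho = 187.5 / 42.42 = 4.42 g/cm^3

4.42 g/cm^3


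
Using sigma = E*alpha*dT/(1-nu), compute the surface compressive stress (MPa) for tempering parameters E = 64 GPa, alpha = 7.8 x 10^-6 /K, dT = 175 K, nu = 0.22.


Tempering stress: sigma = E * alpha * dT / (1 - nu)
  E (MPa) = 64 * 1000 = 64000
  Numerator = 64000 * (7.8 x 10^-6) * 175 = 87.36
  Denominator = 1 - 0.22 = 0.78
  sigma = 87.36 / 0.78 = 112.0 MPa

112.0 MPa


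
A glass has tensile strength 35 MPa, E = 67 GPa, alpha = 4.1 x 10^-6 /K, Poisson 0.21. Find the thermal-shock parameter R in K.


Thermal shock resistance: R = sigma * (1 - nu) / (E * alpha)
  Numerator = 35 * (1 - 0.21) = 27.65
  Denominator = 67 * 1000 * (4.1 x 10^-6) = 0.2747
  R = 27.65 / 0.2747 = 100.7 K

100.7 K


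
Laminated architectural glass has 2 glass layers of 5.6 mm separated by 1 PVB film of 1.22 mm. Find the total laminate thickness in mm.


Total thickness = glass contribution + PVB contribution
  Glass: 2 * 5.6 = 11.2 mm
  PVB: 1 * 1.22 = 1.22 mm
  Total = 11.2 + 1.22 = 12.42 mm

12.42 mm


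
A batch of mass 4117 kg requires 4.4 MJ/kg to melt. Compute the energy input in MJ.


Total energy = mass * specific energy
  E = 4117 * 4.4 = 18114.8 MJ

18114.8 MJ


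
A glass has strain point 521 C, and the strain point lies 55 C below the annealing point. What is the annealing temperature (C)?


T_anneal = T_strain + gap:
  T_anneal = 521 + 55 = 576 C

576 C


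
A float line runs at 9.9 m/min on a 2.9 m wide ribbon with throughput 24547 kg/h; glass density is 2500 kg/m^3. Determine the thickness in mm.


Ribbon cross-section from mass balance:
  Volume rate = throughput / density = 24547 / 2500 = 9.8188 m^3/h
  thickness = volume rate / (speed * 60 * width), i.e.
  thickness = throughput / (60 * speed * width * density) * 1000
  thickness = 24547 / (60 * 9.9 * 2.9 * 2500) * 1000 = 5.7 mm

5.7 mm


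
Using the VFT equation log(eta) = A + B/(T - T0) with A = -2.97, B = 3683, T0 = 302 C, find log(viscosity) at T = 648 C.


VFT equation: log(eta) = A + B / (T - T0)
  T - T0 = 648 - 302 = 346
  B / (T - T0) = 3683 / 346 = 10.645
  log(eta) = -2.97 + 10.645 = 7.675

7.675


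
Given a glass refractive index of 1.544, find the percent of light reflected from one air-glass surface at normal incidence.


Fresnel reflectance at normal incidence:
  R = ((n - 1)/(n + 1))^2
  (n - 1)/(n + 1) = (1.544 - 1)/(1.544 + 1) = 0.213836
  R = 0.213836^2 = 0.0457258
  R(%) = 0.0457258 * 100 = 4.573%

4.573%


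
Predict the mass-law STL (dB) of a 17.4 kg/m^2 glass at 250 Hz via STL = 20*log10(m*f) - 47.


Mass law: STL = 20 * log10(m * f) - 47
  m * f = 17.4 * 250 = 4350
  log10(4350) = 3.63849
  STL = 20 * 3.63849 - 47 = 72.7698 - 47 = 25.8 dB

25.8 dB


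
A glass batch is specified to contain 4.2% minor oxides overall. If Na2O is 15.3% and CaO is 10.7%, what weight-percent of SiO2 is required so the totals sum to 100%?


Known pieces sum to 100%:
  SiO2 = 100 - (others + Na2O + CaO)
  SiO2 = 100 - (4.2 + 15.3 + 10.7) = 69.8%

69.8%


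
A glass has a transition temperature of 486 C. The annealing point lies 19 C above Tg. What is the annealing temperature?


The annealing temperature is Tg plus the offset:
  T_anneal = 486 + 19 = 505 C

505 C


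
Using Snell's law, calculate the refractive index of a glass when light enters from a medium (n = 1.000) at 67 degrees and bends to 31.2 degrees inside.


Apply Snell's law: n1 * sin(theta1) = n2 * sin(theta2)
  n2 = n1 * sin(theta1) / sin(theta2)
  sin(67) = 0.920505
  sin(31.2) = 0.518027
  n2 = 1.000 * 0.920505 / 0.518027 = 1.7769

1.7769


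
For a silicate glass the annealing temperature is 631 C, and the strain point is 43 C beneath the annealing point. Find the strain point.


Strain point = annealing point - difference:
  T_strain = 631 - 43 = 588 C

588 C


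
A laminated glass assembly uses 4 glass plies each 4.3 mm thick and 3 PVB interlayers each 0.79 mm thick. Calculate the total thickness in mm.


Total thickness = glass contribution + PVB contribution
  Glass: 4 * 4.3 = 17.2 mm
  PVB: 3 * 0.79 = 2.37 mm
  Total = 17.2 + 2.37 = 19.57 mm

19.57 mm


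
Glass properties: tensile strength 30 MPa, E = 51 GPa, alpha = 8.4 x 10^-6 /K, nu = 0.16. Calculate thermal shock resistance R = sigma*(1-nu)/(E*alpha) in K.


Thermal shock resistance: R = sigma * (1 - nu) / (E * alpha)
  Numerator = 30 * (1 - 0.16) = 25.2
  Denominator = 51 * 1000 * (8.4 x 10^-6) = 0.4284
  R = 25.2 / 0.4284 = 58.8 K

58.8 K


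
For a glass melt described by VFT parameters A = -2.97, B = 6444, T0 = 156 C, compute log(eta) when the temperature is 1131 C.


VFT equation: log(eta) = A + B / (T - T0)
  T - T0 = 1131 - 156 = 975
  B / (T - T0) = 6444 / 975 = 6.609
  log(eta) = -2.97 + 6.609 = 3.639

3.639


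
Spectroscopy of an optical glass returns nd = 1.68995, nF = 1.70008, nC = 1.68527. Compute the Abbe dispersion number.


Abbe number formula: Vd = (nd - 1) / (nF - nC)
  nd - 1 = 1.68995 - 1 = 0.68995
  nF - nC = 1.70008 - 1.68527 = 0.01481
  Vd = 0.68995 / 0.01481 = 46.59

46.59


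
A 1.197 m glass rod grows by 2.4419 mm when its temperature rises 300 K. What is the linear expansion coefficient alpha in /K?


Rearrange dL = alpha * L0 * dT for alpha:
  alpha = dL / (L0 * dT)
  alpha = (2.4419 / 1000) / (1.197 * 300) = 0.0000068 /K = 6.8 x 10^-6 /K

6.8 x 10^-6 /K


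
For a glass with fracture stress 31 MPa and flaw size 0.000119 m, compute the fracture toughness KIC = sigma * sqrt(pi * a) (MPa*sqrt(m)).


Fracture toughness: KIC = sigma * sqrt(pi * a)
  pi * a = pi * 0.000119 = 0.00037385
  sqrt(pi * a) = 0.019335
  KIC = 31 * 0.019335 = 0.599 MPa*sqrt(m)

0.599 MPa*sqrt(m)


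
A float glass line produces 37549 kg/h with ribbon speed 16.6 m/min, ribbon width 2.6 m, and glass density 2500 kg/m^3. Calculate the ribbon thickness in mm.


Ribbon cross-section from mass balance:
  Volume rate = throughput / density = 37549 / 2500 = 15.0196 m^3/h
  thickness = volume rate / (speed * 60 * width), i.e.
  thickness = throughput / (60 * speed * width * density) * 1000
  thickness = 37549 / (60 * 16.6 * 2.6 * 2500) * 1000 = 5.8 mm

5.8 mm


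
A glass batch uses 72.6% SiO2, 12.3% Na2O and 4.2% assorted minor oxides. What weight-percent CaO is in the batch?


Pieces sum to 100%:
  CaO = 100 - (SiO2 + Na2O + others)
  CaO = 100 - (72.6 + 12.3 + 4.2) = 10.9%

10.9%


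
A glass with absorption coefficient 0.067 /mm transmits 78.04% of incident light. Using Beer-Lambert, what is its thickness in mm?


Rearrange T = exp(-alpha * thickness):
  thickness = -ln(T) / alpha
  T = 78.04/100 = 0.7804
  ln(T) = -0.24795
  -ln(T) = 0.24795
  thickness = 0.24795 / 0.067 = 3.7 mm

3.7 mm


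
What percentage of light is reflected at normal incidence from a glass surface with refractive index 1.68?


Fresnel reflectance at normal incidence:
  R = ((n - 1)/(n + 1))^2
  (n - 1)/(n + 1) = (1.68 - 1)/(1.68 + 1) = 0.253731
  R = 0.253731^2 = 0.0643794
  R(%) = 0.0643794 * 100 = 6.438%

6.438%


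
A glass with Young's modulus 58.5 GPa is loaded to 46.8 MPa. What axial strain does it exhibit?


Rearrange E = sigma / epsilon:
  epsilon = sigma / E
  E (MPa) = 58.5 * 1000 = 58500
  epsilon = 46.8 / 58500 = 0.0008

0.0008


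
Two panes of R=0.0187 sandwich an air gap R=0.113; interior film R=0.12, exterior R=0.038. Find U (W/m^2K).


Total thermal resistance (series):
  R_total = R_in + R_glass + R_air + R_glass + R_out
  R_total = 0.12 + 0.0187 + 0.113 + 0.0187 + 0.038 = 0.3084 m^2K/W
U-value = 1 / R_total = 1 / 0.3084 = 3.243 W/m^2K

3.243 W/m^2K


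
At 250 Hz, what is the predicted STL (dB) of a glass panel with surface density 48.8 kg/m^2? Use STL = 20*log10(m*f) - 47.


Mass law: STL = 20 * log10(m * f) - 47
  m * f = 48.8 * 250 = 12200
  log10(12200) = 4.08636
  STL = 20 * 4.08636 - 47 = 81.7272 - 47 = 34.7 dB

34.7 dB


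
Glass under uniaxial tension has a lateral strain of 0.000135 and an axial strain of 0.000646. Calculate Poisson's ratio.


Poisson's ratio: nu = lateral strain / axial strain
  nu = 0.000135 / 0.000646 = 0.209

0.209


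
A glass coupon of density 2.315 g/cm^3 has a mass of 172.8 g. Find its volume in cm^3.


Rearrange rho = m / V:
  V = m / rho
  V = 172.8 / 2.315 = 74.644 cm^3

74.644 cm^3


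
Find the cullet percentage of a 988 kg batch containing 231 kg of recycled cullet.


Cullet ratio = (cullet mass / total batch mass) * 100
  Ratio = 231 / 988 * 100 = 23.38%

23.38%


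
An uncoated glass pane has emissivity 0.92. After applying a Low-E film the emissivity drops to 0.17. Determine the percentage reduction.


Percentage reduction = (1 - coated/uncoated) * 100
  Ratio = 0.17 / 0.92 = 0.1848
  Reduction = (1 - 0.1848) * 100 = 81.5%

81.5%


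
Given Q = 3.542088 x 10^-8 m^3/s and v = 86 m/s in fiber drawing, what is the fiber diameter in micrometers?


Cross-sectional area from continuity:
  A = Q / v = 3.542088 x 10^-8 / 86 = 4.118707 x 10^-10 m^2
Diameter from circular cross-section:
  d = sqrt(4A / pi) * 10^6 (m -> um)
  d = sqrt(4 * 4.118707 x 10^-10 / pi) * 10^6 = 22.9 um

22.9 um


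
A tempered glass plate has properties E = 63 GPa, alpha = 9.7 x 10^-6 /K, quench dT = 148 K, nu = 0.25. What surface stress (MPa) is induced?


Tempering stress: sigma = E * alpha * dT / (1 - nu)
  E (MPa) = 63 * 1000 = 63000
  Numerator = 63000 * (9.7 x 10^-6) * 148 = 90.4428
  Denominator = 1 - 0.25 = 0.75
  sigma = 90.4428 / 0.75 = 120.6 MPa

120.6 MPa


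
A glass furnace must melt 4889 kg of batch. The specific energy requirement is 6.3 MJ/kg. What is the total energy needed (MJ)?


Total energy = mass * specific energy
  E = 4889 * 6.3 = 30800.7 MJ

30800.7 MJ


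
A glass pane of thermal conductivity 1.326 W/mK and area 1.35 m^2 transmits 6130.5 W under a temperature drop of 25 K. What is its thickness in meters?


Fourier's law: t = k * A * dT / Q
  t = 1.326 * 1.35 * 25 / 6130.5
  t = 44.7525 / 6130.5 = 0.0073 m

0.0073 m


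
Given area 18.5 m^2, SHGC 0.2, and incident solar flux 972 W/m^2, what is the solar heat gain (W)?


Solar heat gain: Q = Area * SHGC * Irradiance
  Q = 18.5 * 0.2 * 972 = 3596.4 W

3596.4 W


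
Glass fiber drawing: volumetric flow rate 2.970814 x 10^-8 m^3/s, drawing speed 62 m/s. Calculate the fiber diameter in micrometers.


Cross-sectional area from continuity:
  A = Q / v = 2.970814 x 10^-8 / 62 = 4.791635 x 10^-10 m^2
Diameter from circular cross-section:
  d = sqrt(4A / pi) * 10^6 (m -> um)
  d = sqrt(4 * 4.791635 x 10^-10 / pi) * 10^6 = 24.7 um

24.7 um


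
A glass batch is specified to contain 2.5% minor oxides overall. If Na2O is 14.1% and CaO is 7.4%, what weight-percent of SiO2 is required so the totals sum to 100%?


Known pieces sum to 100%:
  SiO2 = 100 - (others + Na2O + CaO)
  SiO2 = 100 - (2.5 + 14.1 + 7.4) = 76.0%

76.0%


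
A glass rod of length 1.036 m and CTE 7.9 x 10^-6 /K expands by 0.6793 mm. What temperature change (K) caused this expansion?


Rearrange dL = alpha * L0 * dT for dT:
  dT = dL / (alpha * L0)
  dL (m) = 0.6793 / 1000 = 0.0006793
  dT = 0.0006793 / ((7.9 x 10^-6) * 1.036) = 83.0 K

83.0 K


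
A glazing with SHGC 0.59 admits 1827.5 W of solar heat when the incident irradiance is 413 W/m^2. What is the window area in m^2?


Rearrange Q = Area * SHGC * Irradiance:
  Area = Q / (SHGC * Irradiance)
  Area = 1827.5 / (0.59 * 413) = 7.5 m^2

7.5 m^2


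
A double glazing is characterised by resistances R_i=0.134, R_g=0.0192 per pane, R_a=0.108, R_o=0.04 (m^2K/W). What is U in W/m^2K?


Total thermal resistance (series):
  R_total = R_in + R_glass + R_air + R_glass + R_out
  R_total = 0.134 + 0.0192 + 0.108 + 0.0192 + 0.04 = 0.3204 m^2K/W
U-value = 1 / R_total = 1 / 0.3204 = 3.121 W/m^2K

3.121 W/m^2K


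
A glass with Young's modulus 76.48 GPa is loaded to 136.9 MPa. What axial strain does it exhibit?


Rearrange E = sigma / epsilon:
  epsilon = sigma / E
  E (MPa) = 76.48 * 1000 = 76480
  epsilon = 136.9 / 76480 = 0.00179

0.00179


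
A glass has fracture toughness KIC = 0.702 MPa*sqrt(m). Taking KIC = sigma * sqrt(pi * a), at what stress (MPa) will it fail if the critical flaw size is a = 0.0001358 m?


Rearrange KIC = sigma * sqrt(pi * a):
  sigma = KIC / sqrt(pi * a)
  sqrt(pi * 0.0001358) = 0.020655
  sigma = 0.702 / 0.020655 = 33.99 MPa

33.99 MPa


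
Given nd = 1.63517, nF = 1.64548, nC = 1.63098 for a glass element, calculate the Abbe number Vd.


Abbe number formula: Vd = (nd - 1) / (nF - nC)
  nd - 1 = 1.63517 - 1 = 0.63517
  nF - nC = 1.64548 - 1.63098 = 0.0145
  Vd = 0.63517 / 0.0145 = 43.8

43.8


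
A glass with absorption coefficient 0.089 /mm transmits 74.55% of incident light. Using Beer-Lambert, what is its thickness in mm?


Rearrange T = exp(-alpha * thickness):
  thickness = -ln(T) / alpha
  T = 74.55/100 = 0.7455
  ln(T) = -0.2937
  -ln(T) = 0.2937
  thickness = 0.2937 / 0.089 = 3.3 mm

3.3 mm


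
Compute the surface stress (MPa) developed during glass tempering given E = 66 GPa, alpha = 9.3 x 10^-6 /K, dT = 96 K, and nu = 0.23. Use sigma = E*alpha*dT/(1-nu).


Tempering stress: sigma = E * alpha * dT / (1 - nu)
  E (MPa) = 66 * 1000 = 66000
  Numerator = 66000 * (9.3 x 10^-6) * 96 = 58.9248
  Denominator = 1 - 0.23 = 0.77
  sigma = 58.9248 / 0.77 = 76.5 MPa

76.5 MPa


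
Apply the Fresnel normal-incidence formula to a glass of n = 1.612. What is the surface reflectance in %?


Fresnel reflectance at normal incidence:
  R = ((n - 1)/(n + 1))^2
  (n - 1)/(n + 1) = (1.612 - 1)/(1.612 + 1) = 0.234303
  R = 0.234303^2 = 0.0548979
  R(%) = 0.0548979 * 100 = 5.49%

5.49%


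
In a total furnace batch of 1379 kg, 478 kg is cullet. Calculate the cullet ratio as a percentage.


Cullet ratio = (cullet mass / total batch mass) * 100
  Ratio = 478 / 1379 * 100 = 34.66%

34.66%


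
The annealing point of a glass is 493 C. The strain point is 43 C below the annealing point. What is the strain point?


Strain point = annealing point - difference:
  T_strain = 493 - 43 = 450 C

450 C


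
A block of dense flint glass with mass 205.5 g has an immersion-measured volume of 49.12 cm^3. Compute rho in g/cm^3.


Use the definition of density:
  rho = mass / volume
  rho = 205.5 / 49.12 = 4.184 g/cm^3

4.184 g/cm^3


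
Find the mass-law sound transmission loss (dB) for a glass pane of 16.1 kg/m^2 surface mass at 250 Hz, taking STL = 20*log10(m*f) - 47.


Mass law: STL = 20 * log10(m * f) - 47
  m * f = 16.1 * 250 = 4025
  log10(4025) = 3.60477
  STL = 20 * 3.60477 - 47 = 72.0954 - 47 = 25.1 dB

25.1 dB


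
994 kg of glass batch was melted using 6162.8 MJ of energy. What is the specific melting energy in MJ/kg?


Rearrange E = m * s for s:
  s = E / m
  s = 6162.8 / 994 = 6.2 MJ/kg

6.2 MJ/kg


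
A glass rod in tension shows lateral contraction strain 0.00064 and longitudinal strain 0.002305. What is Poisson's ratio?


Poisson's ratio: nu = lateral strain / axial strain
  nu = 0.00064 / 0.002305 = 0.2777

0.2777


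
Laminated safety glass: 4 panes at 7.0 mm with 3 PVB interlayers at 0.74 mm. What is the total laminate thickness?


Total thickness = glass contribution + PVB contribution
  Glass: 4 * 7.0 = 28.0 mm
  PVB: 3 * 0.74 = 2.22 mm
  Total = 28.0 + 2.22 = 30.22 mm

30.22 mm


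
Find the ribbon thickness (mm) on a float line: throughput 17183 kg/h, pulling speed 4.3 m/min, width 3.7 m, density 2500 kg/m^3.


Ribbon cross-section from mass balance:
  Volume rate = throughput / density = 17183 / 2500 = 6.8732 m^3/h
  thickness = volume rate / (speed * 60 * width), i.e.
  thickness = throughput / (60 * speed * width * density) * 1000
  thickness = 17183 / (60 * 4.3 * 3.7 * 2500) * 1000 = 7.2 mm

7.2 mm


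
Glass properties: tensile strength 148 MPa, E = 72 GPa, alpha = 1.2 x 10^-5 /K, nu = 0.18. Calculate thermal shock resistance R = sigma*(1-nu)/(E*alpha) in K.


Thermal shock resistance: R = sigma * (1 - nu) / (E * alpha)
  Numerator = 148 * (1 - 0.18) = 121.36
  Denominator = 72 * 1000 * (1.2 x 10^-5) = 0.864
  R = 121.36 / 0.864 = 140.5 K

140.5 K


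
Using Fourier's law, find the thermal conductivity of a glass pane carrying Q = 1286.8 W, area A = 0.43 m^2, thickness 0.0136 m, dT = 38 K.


Fourier's law rearranged: k = Q * t / (A * dT)
  Numerator = 1286.8 * 0.0136 = 17.50048
  Denominator = 0.43 * 38 = 16.34
  k = 17.50048 / 16.34 = 1.071 W/mK

1.071 W/mK


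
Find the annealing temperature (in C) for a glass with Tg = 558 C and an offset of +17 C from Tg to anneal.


The annealing temperature is Tg plus the offset:
  T_anneal = 558 + 17 = 575 C

575 C


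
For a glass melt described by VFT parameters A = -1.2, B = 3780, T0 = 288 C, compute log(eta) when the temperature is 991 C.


VFT equation: log(eta) = A + B / (T - T0)
  T - T0 = 991 - 288 = 703
  B / (T - T0) = 3780 / 703 = 5.377
  log(eta) = -1.2 + 5.377 = 4.177

4.177


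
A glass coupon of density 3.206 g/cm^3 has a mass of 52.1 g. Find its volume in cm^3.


Rearrange rho = m / V:
  V = m / rho
  V = 52.1 / 3.206 = 16.251 cm^3

16.251 cm^3


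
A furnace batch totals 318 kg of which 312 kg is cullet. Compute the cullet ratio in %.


Cullet ratio = (cullet mass / total batch mass) * 100
  Ratio = 312 / 318 * 100 = 98.11%

98.11%


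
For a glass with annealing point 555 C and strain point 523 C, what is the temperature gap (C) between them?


Gap = T_anneal - T_strain:
  gap = 555 - 523 = 32 C

32 C


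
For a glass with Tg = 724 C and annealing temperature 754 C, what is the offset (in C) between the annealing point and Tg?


Offset = T_anneal - Tg:
  offset = 754 - 724 = 30 C

30 C


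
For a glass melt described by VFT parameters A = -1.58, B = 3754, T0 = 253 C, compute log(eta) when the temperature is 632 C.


VFT equation: log(eta) = A + B / (T - T0)
  T - T0 = 632 - 253 = 379
  B / (T - T0) = 3754 / 379 = 9.905
  log(eta) = -1.58 + 9.905 = 8.325

8.325


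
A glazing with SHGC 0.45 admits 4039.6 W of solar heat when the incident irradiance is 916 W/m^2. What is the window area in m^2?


Rearrange Q = Area * SHGC * Irradiance:
  Area = Q / (SHGC * Irradiance)
  Area = 4039.6 / (0.45 * 916) = 9.8 m^2

9.8 m^2


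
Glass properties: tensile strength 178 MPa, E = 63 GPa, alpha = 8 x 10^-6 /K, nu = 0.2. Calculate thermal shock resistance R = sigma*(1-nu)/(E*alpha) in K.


Thermal shock resistance: R = sigma * (1 - nu) / (E * alpha)
  Numerator = 178 * (1 - 0.2) = 142.4
  Denominator = 63 * 1000 * (8 x 10^-6) = 0.504
  R = 142.4 / 0.504 = 282.5 K

282.5 K


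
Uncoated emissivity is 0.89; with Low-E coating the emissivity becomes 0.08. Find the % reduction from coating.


Percentage reduction = (1 - coated/uncoated) * 100
  Ratio = 0.08 / 0.89 = 0.0899
  Reduction = (1 - 0.0899) * 100 = 91.0%

91.0%


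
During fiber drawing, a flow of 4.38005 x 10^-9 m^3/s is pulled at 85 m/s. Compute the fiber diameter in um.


Cross-sectional area from continuity:
  A = Q / v = 4.38005 x 10^-9 / 85 = 5.153 x 10^-11 m^2
Diameter from circular cross-section:
  d = sqrt(4A / pi) * 10^6 (m -> um)
  d = sqrt(4 * 5.153 x 10^-11 / pi) * 10^6 = 8.1 um

8.1 um


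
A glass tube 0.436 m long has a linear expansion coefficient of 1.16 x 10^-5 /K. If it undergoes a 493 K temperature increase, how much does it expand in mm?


Thermal expansion formula: dL = alpha * L0 * dT
  dL = (1.16 x 10^-5) * 0.436 * 493 = 0.0024934 m
Convert to mm: 0.0024934 * 1000 = 2.4934 mm

2.4934 mm


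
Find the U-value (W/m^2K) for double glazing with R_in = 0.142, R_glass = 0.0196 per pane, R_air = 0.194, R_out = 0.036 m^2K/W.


Total thermal resistance (series):
  R_total = R_in + R_glass + R_air + R_glass + R_out
  R_total = 0.142 + 0.0196 + 0.194 + 0.0196 + 0.036 = 0.4112 m^2K/W
U-value = 1 / R_total = 1 / 0.4112 = 2.432 W/m^2K

2.432 W/m^2K


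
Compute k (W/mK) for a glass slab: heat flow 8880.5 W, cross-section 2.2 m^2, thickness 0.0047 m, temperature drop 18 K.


Fourier's law rearranged: k = Q * t / (A * dT)
  Numerator = 8880.5 * 0.0047 = 41.73835
  Denominator = 2.2 * 18 = 39.6
  k = 41.73835 / 39.6 = 1.054 W/mK

1.054 W/mK


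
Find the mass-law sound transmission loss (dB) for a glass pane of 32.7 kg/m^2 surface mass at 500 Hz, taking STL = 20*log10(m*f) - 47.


Mass law: STL = 20 * log10(m * f) - 47
  m * f = 32.7 * 500 = 16350
  log10(16350) = 4.21352
  STL = 20 * 4.21352 - 47 = 84.2704 - 47 = 37.3 dB

37.3 dB


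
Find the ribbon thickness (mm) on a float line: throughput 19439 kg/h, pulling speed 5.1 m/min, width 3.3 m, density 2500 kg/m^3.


Ribbon cross-section from mass balance:
  Volume rate = throughput / density = 19439 / 2500 = 7.7756 m^3/h
  thickness = volume rate / (speed * 60 * width), i.e.
  thickness = throughput / (60 * speed * width * density) * 1000
  thickness = 19439 / (60 * 5.1 * 3.3 * 2500) * 1000 = 7.7 mm

7.7 mm


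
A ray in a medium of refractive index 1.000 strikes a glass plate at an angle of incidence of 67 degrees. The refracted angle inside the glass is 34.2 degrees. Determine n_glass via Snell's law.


Apply Snell's law: n1 * sin(theta1) = n2 * sin(theta2)
  n2 = n1 * sin(theta1) / sin(theta2)
  sin(67) = 0.920505
  sin(34.2) = 0.562083
  n2 = 1.000 * 0.920505 / 0.562083 = 1.6377

1.6377


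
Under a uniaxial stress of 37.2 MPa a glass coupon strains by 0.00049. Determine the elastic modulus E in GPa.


Young's modulus: E = stress / strain
  E = 37.2 MPa / 0.00049 = 75918.37 MPa
Convert to GPa: 75918.37 / 1000 = 75.92 GPa

75.92 GPa


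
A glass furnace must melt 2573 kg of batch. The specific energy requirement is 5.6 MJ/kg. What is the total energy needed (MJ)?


Total energy = mass * specific energy
  E = 2573 * 5.6 = 14408.8 MJ

14408.8 MJ


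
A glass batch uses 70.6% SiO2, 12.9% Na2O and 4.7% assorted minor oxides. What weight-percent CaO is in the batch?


Pieces sum to 100%:
  CaO = 100 - (SiO2 + Na2O + others)
  CaO = 100 - (70.6 + 12.9 + 4.7) = 11.8%

11.8%


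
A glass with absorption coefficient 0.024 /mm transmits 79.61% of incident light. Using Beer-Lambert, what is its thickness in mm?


Rearrange T = exp(-alpha * thickness):
  thickness = -ln(T) / alpha
  T = 79.61/100 = 0.7961
  ln(T) = -0.22803
  -ln(T) = 0.22803
  thickness = 0.22803 / 0.024 = 9.5 mm

9.5 mm


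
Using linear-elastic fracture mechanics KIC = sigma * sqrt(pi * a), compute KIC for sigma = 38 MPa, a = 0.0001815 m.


Fracture toughness: KIC = sigma * sqrt(pi * a)
  pi * a = pi * 0.0001815 = 0.000570199
  sqrt(pi * a) = 0.023879
  KIC = 38 * 0.023879 = 0.907 MPa*sqrt(m)

0.907 MPa*sqrt(m)


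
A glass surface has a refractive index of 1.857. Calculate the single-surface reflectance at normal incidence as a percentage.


Fresnel reflectance at normal incidence:
  R = ((n - 1)/(n + 1))^2
  (n - 1)/(n + 1) = (1.857 - 1)/(1.857 + 1) = 0.299965
  R = 0.299965^2 = 0.089979
  R(%) = 0.089979 * 100 = 8.998%

8.998%


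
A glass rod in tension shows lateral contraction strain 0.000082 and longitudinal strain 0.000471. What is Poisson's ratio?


Poisson's ratio: nu = lateral strain / axial strain
  nu = 0.000082 / 0.000471 = 0.1741

0.1741


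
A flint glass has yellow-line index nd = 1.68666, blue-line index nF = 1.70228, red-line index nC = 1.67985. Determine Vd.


Abbe number formula: Vd = (nd - 1) / (nF - nC)
  nd - 1 = 1.68666 - 1 = 0.68666
  nF - nC = 1.70228 - 1.67985 = 0.02243
  Vd = 0.68666 / 0.02243 = 30.61

30.61


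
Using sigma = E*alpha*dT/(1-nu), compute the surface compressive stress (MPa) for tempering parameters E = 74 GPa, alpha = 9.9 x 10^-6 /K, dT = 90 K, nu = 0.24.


Tempering stress: sigma = E * alpha * dT / (1 - nu)
  E (MPa) = 74 * 1000 = 74000
  Numerator = 74000 * (9.9 x 10^-6) * 90 = 65.934
  Denominator = 1 - 0.24 = 0.76
  sigma = 65.934 / 0.76 = 86.8 MPa

86.8 MPa


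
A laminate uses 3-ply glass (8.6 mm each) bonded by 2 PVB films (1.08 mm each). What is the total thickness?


Total thickness = glass contribution + PVB contribution
  Glass: 3 * 8.6 = 25.8 mm
  PVB: 2 * 1.08 = 2.16 mm
  Total = 25.8 + 2.16 = 27.96 mm

27.96 mm
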